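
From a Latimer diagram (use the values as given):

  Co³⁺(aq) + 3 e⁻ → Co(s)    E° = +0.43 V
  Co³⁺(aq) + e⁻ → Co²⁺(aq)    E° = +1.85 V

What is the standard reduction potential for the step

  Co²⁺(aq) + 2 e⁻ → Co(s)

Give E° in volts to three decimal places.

-0.280 V

Sequential free energies add, so n₃E°₃ = n₁E°₁ + n₂E°₂.
With n₃ = 3, and the known step contributing 1×(+1.85) V, the unknown satisfies 2·E° = 3×(+0.43) − 1×(+1.85) = -0.560.
E° = -0.560 / 2 = -0.280 V.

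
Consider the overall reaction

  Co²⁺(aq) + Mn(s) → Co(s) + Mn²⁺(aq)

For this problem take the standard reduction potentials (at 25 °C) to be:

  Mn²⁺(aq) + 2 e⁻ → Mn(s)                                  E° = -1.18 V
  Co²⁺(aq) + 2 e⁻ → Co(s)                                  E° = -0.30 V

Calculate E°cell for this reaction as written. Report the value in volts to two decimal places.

+0.88 V

The Co²⁺/Co couple has the higher reduction potential, so it is the cathode; Mn²⁺/Mn is oxidised at the anode.
E°cell = E°(cathode) − E°(anode) = (-0.30) − (-1.18) = +0.88 V.
Since E°cell > 0, the reaction is spontaneous under standard conditions.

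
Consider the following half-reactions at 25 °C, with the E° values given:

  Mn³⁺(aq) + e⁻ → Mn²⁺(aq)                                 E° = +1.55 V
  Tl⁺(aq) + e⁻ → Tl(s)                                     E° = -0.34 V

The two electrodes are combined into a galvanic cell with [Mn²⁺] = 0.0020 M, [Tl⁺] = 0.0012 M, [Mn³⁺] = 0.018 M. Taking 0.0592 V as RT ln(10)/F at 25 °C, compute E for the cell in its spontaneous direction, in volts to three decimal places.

Mn³⁺/Mn²⁺ is the cathode (higher E°), Tl⁺/Tl the anode: E°cell = +1.55 − (-0.34) = +1.89 V, n = 1.
Overall: Mn³⁺(aq) + Tl(s) → Mn²⁺(aq) + Tl⁺(aq)
Q = [Mn²⁺]·[Tl⁺] / ([Mn³⁺]); log Q = -3.875.
E = E° − (0.0592/n) log Q = +1.89 − (0.0592/1)(-3.875) = +2.119 V.

+2.119 V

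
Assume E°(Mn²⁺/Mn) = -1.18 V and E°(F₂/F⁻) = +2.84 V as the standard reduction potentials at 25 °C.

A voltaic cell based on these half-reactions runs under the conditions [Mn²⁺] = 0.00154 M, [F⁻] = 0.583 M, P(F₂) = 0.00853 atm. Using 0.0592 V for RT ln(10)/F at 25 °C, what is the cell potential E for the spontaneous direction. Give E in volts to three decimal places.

+4.056 V

F₂/F⁻ is the cathode (higher E°), Mn²⁺/Mn the anode: E°cell = +2.84 − (-1.18) = +4.02 V, n = 2.
Overall: F₂(g) + Mn(s) → 2 F⁻(aq) + Mn²⁺(aq)
Q = [F⁻]^2·[Mn²⁺] / (P(F₂)); log Q = -1.212.
E = E° − (0.0592/n) log Q = +4.02 − (0.0592/2)(-1.212) = +4.056 V.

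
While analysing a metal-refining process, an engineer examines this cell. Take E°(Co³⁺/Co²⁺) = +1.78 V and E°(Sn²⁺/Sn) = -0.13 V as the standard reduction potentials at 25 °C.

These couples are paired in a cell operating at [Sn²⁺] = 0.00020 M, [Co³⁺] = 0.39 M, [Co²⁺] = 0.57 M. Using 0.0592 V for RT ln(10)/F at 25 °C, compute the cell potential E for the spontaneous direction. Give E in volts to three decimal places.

Co³⁺/Co²⁺ is the cathode (higher E°), Sn²⁺/Sn the anode: E°cell = +1.78 − (-0.13) = +1.91 V, n = 2.
Overall: 2 Co³⁺(aq) + Sn(s) → 2 Co²⁺(aq) + Sn²⁺(aq)
Q = [Co²⁺]^2·[Sn²⁺] / ([Co³⁺]^2); log Q = -3.369.
E = E° − (0.0592/n) log Q = +1.91 − (0.0592/2)(-3.369) = +2.010 V.

+2.010 V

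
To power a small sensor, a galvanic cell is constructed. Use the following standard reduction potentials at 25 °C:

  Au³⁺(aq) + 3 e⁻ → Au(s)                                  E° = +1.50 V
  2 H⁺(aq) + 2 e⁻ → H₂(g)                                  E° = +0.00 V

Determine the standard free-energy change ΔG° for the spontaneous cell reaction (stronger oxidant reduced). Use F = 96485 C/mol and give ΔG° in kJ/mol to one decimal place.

Au³⁺/Au (E° = +1.50 V) is the cathode; H⁺/H₂ (E° = +0.00 V) is the anode, so E°cell = +1.50 V.
Balancing electrons gives n = 6 (lcm of 3 and 2).
ΔG° = −nFE° = −(6)(96485)(+1.50) = -868,365 J = -868.4 kJ/mol.

-868.4 kJ/mol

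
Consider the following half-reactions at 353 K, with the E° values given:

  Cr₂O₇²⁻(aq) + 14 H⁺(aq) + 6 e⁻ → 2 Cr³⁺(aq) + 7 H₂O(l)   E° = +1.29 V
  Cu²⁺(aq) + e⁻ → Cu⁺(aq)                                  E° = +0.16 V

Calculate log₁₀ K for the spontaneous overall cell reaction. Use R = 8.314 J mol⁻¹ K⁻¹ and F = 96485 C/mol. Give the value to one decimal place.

Cathode: Cr₂O₇²⁻/Cr³⁺; anode: Cu²⁺/Cu⁺. E°cell = (+1.29) − (+0.16) = +1.13 V, with n = 6.
ΔG° = −nFE° = −RT ln K, so ln K = nFE°/(RT) = (6)(96485)(+1.13) / ((8.314)(353)) = 222.897.
log₁₀ K = 222.897 / ln 10 = 96.8.

96.8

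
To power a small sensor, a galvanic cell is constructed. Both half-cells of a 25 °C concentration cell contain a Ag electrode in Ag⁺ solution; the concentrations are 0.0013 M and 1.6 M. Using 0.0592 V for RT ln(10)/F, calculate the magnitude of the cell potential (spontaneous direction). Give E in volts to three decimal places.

+0.183 V

For a concentration cell E°cell = 0. The 1.6 M side is the cathode (reduction is favoured where [Ag⁺] is higher).
With n = 1, E = −(0.0592/1) log([Ag⁺]ₐₙ/[Ag⁺]꜀ₐₜ) = −(0.0592/1) log(0.0013/1.6) = −(0.0592/1)(-3.090) = +0.183 V.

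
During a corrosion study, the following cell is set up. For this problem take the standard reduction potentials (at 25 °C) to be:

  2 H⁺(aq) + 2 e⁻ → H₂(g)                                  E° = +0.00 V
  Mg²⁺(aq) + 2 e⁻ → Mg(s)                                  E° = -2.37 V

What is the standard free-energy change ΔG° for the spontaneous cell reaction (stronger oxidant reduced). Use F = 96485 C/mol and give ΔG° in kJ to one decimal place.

-457.3 kJ

H⁺/H₂ (E° = +0.00 V) is the cathode; Mg²⁺/Mg (E° = -2.37 V) is the anode, so E°cell = +2.37 V.
Balancing electrons gives n = 2 (lcm of 2 and 2).
ΔG° = −nFE° = −(2)(96485)(+2.37) = -457,339 J = -457.3 kJ.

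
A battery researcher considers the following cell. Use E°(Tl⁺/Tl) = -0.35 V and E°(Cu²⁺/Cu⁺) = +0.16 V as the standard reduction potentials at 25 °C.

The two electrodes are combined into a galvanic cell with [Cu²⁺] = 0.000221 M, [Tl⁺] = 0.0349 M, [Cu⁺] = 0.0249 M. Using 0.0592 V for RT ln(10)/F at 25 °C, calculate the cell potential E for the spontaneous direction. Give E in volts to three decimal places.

+0.475 V

Cu²⁺/Cu⁺ is the cathode (higher E°), Tl⁺/Tl the anode: E°cell = +0.16 − (-0.35) = +0.51 V, n = 1.
Overall: Cu²⁺(aq) + Tl(s) → Cu⁺(aq) + Tl⁺(aq)
Q = [Cu⁺]·[Tl⁺] / ([Cu²⁺]); log Q = 0.595.
E = E° − (0.0592/n) log Q = +0.51 − (0.0592/1)(0.595) = +0.475 V.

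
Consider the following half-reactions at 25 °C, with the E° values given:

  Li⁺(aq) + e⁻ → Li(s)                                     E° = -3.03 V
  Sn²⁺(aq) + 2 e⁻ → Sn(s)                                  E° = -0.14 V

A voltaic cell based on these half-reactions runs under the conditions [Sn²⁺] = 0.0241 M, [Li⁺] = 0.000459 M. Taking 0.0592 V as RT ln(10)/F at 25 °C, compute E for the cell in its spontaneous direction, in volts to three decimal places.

+3.040 V

Sn²⁺/Sn is the cathode (higher E°), Li⁺/Li the anode: E°cell = -0.14 − (-3.03) = +2.89 V, n = 2.
Overall: Sn²⁺(aq) + 2 Li(s) → Sn(s) + 2 Li⁺(aq)
Q = [Li⁺]^2 / ([Sn²⁺]); log Q = -5.058.
E = E° − (0.0592/n) log Q = +2.89 − (0.0592/2)(-5.058) = +3.040 V.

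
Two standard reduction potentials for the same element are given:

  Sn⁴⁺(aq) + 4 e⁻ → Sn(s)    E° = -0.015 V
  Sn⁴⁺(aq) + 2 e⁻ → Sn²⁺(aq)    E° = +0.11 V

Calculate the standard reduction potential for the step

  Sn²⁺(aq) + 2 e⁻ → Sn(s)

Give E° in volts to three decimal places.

-0.140 V

Sequential free energies add, so n₃E°₃ = n₁E°₁ + n₂E°₂.
With n₃ = 4, and the known step contributing 2×(+0.11) V, the unknown satisfies 2·E° = 4×(-0.015) − 2×(+0.11) = -0.280.
E° = -0.280 / 2 = -0.140 V.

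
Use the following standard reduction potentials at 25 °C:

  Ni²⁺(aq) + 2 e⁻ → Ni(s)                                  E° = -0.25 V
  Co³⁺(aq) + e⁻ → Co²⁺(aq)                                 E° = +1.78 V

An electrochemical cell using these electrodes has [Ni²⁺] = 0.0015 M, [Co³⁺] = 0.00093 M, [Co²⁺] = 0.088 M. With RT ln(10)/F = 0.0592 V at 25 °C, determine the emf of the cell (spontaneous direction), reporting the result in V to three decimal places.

Co³⁺/Co²⁺ is the cathode (higher E°), Ni²⁺/Ni the anode: E°cell = +1.78 − (-0.25) = +2.03 V, n = 2.
Overall: 2 Co³⁺(aq) + Ni(s) → 2 Co²⁺(aq) + Ni²⁺(aq)
Q = [Co²⁺]^2·[Ni²⁺] / ([Co³⁺]^2); log Q = 1.128.
E = E° − (0.0592/n) log Q = +2.03 − (0.0592/2)(1.128) = +1.997 V.

+1.997 V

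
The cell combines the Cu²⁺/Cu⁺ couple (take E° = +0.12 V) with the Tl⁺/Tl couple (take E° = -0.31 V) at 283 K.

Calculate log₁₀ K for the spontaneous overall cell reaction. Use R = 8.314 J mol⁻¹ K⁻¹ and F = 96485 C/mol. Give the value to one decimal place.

7.7

Cathode: Cu²⁺/Cu⁺; anode: Tl⁺/Tl. E°cell = (+0.12) − (-0.31) = +0.43 V, with n = 1.
ΔG° = −nFE° = −RT ln K, so ln K = nFE°/(RT) = (1)(96485)(+0.43) / ((8.314)(283)) = 17.633.
log₁₀ K = 17.633 / ln 10 = 7.7.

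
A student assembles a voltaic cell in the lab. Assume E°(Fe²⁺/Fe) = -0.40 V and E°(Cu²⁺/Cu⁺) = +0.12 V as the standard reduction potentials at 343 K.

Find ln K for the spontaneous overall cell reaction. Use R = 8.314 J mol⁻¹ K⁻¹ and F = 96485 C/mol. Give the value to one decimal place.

Cathode: Cu²⁺/Cu⁺; anode: Fe²⁺/Fe. E°cell = (+0.12) − (-0.40) = +0.52 V, with n = 2.
ΔG° = −nFE° = −RT ln K, so ln K = nFE°/(RT) = (2)(96485)(+0.52) / ((8.314)(343)) = 35.188.

35.2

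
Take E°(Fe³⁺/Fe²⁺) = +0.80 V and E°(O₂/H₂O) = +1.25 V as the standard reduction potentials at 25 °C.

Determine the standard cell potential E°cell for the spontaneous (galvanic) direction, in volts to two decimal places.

+0.45 V

The O₂/H₂O couple has the higher reduction potential, so it is the cathode; Fe³⁺/Fe²⁺ is oxidised at the anode.
E°cell = E°(cathode) − E°(anode) = (+1.25) − (+0.80) = +0.45 V.
Since E°cell > 0, the reaction is spontaneous under standard conditions.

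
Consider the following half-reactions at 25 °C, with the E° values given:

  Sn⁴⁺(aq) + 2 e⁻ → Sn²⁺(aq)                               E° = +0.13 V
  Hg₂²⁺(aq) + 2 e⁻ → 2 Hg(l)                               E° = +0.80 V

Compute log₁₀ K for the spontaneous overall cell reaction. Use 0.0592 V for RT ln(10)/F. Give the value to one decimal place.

Cathode: Hg₂²⁺/Hg; anode: Sn⁴⁺/Sn²⁺. E°cell = +0.67 V, n = 2.
log K = nE°cell / 0.0592 = (2)(+0.67) / 0.0592 = 22.6.

22.6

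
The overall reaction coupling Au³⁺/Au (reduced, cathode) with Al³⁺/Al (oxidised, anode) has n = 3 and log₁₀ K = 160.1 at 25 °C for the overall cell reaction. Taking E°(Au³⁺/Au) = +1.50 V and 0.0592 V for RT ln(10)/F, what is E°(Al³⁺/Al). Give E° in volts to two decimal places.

E°cell = (0.0592/n)·log K = (0.0592/3)(160.1) = +3.159 V.
Since Au³⁺/Au is the cathode and Al³⁺/Al the anode, E°cell = E°(Au³⁺/Au) − E°(Al³⁺/Al).
So E°(Al³⁺/Al) = E°(Au³⁺/Au) − E°cell = (+1.50) − (+3.159) = -1.66 V.

-1.66 V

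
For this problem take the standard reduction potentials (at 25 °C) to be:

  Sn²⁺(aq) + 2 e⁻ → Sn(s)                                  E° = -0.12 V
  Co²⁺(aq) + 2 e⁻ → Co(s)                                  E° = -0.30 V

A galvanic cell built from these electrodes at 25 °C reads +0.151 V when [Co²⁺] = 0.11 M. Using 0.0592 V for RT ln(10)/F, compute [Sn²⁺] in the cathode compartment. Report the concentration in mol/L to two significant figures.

0.012 M

Sn²⁺/Sn is the cathode, Co²⁺/Co the anode: E°cell = +0.18 V, n = 2.
Overall reaction: Sn²⁺(aq) + Co(s) → Sn(s) + Co²⁺(aq); Q = [Co²⁺]^1/[Sn²⁺]^1.
From E = E° − (0.0592/n) log Q: log Q = (E° − E)·n/0.0592 = (+0.18 − (+0.151))·2/0.0592 = 0.9797.
So 1·log[Sn²⁺] = 1·log(0.11) − log Q = -0.9586 − (0.9797) = -1.9383; [Sn²⁺] = 10^(-1.9383) ≈ 0.012 M.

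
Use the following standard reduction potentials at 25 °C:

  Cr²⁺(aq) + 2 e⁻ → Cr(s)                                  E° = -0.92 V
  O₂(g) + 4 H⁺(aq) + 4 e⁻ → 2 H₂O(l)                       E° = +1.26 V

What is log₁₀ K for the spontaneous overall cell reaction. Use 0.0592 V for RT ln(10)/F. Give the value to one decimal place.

Cathode: O₂/H₂O; anode: Cr²⁺/Cr. E°cell = +2.18 V, n = 4.
log K = nE°cell / 0.0592 = (4)(+2.18) / 0.0592 = 147.3.

147.3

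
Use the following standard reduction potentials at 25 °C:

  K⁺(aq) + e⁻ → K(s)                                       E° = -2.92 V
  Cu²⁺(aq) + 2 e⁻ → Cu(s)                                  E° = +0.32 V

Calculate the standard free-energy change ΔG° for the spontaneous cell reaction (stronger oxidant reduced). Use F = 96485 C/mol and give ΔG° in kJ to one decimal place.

-625.2 kJ

Cu²⁺/Cu (E° = +0.32 V) is the cathode; K⁺/K (E° = -2.92 V) is the anode, so E°cell = +3.24 V.
Balancing electrons gives n = 2 (lcm of 2 and 1).
ΔG° = −nFE° = −(2)(96485)(+3.24) = -625,223 J = -625.2 kJ.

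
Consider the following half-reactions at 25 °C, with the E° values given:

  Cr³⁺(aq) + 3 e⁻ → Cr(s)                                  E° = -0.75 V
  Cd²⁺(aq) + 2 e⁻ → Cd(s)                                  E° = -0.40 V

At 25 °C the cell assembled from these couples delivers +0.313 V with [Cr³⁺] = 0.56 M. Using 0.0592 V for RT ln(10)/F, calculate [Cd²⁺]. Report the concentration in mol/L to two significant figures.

0.038 M

Cd²⁺/Cd is the cathode, Cr³⁺/Cr the anode: E°cell = +0.35 V, n = 6.
Overall reaction: 3 Cd²⁺(aq) + 2 Cr(s) → 3 Cd(s) + 2 Cr³⁺(aq); Q = [Cr³⁺]^2/[Cd²⁺]^3.
From E = E° − (0.0592/n) log Q: log Q = (E° − E)·n/0.0592 = (+0.35 − (+0.313))·6/0.0592 = 3.7500.
So 3·log[Cd²⁺] = 2·log(0.56) − log Q = -0.5036 − (3.7500) = -4.2536; log[Cd²⁺] = -4.2536 / 3 = -1.4179; [Cd²⁺] = 10^(-1.4179) ≈ 0.038 M.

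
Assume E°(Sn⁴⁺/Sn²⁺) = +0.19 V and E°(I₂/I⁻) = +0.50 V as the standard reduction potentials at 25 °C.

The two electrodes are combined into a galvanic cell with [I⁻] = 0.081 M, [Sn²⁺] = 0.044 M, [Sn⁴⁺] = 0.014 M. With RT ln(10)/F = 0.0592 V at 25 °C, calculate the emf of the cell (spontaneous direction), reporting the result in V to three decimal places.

I₂/I⁻ is the cathode (higher E°), Sn⁴⁺/Sn²⁺ the anode: E°cell = +0.50 − (+0.19) = +0.31 V, n = 2.
Overall: I₂(s) + Sn²⁺(aq) → 2 I⁻(aq) + Sn⁴⁺(aq)
Q = [I⁻]^2·[Sn⁴⁺] / ([Sn²⁺]); log Q = -2.680.
E = E° − (0.0592/n) log Q = +0.31 − (0.0592/2)(-2.680) = +0.389 V.

+0.389 V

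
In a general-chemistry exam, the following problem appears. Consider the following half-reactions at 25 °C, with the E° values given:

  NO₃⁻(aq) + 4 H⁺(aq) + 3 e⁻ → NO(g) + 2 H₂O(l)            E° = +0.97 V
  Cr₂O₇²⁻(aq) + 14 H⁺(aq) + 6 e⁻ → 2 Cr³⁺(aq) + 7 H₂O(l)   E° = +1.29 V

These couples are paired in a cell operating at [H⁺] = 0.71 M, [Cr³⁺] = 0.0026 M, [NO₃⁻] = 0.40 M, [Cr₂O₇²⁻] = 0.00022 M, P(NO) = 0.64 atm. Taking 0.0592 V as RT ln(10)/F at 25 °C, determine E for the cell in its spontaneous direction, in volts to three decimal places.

Cr₂O₇²⁻/Cr³⁺ is the cathode (higher E°), NO₃⁻/NO the anode: E°cell = +1.29 − (+0.97) = +0.32 V, n = 6.
Overall: Cr₂O₇²⁻(aq) + 6 H⁺(aq) + 2 NO(g) → 2 Cr³⁺(aq) + 3 H₂O(l) + 2 NO₃⁻(aq)
Q = [Cr³⁺]^2·[NO₃⁻]^2 / ([Cr₂O₇²⁻]·[H⁺]^6·P(NO)^2); log Q = -1.028.
E = E° − (0.0592/n) log Q = +0.32 − (0.0592/6)(-1.028) = +0.330 V.

+0.330 V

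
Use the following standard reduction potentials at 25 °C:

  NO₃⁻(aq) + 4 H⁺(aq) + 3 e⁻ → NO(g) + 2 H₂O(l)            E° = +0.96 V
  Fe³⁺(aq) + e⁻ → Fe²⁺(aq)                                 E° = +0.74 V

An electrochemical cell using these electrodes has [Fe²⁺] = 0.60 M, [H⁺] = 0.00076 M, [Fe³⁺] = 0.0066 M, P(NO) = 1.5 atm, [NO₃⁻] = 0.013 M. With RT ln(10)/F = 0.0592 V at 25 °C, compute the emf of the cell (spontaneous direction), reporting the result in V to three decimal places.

NO₃⁻/NO is the cathode (higher E°), Fe³⁺/Fe²⁺ the anode: E°cell = +0.96 − (+0.74) = +0.22 V, n = 3.
Overall: NO₃⁻(aq) + 4 H⁺(aq) + 3 Fe²⁺(aq) → NO(g) + 2 H₂O(l) + 3 Fe³⁺(aq)
Q = P(NO)·[Fe³⁺]^3 / ([NO₃⁻]·[H⁺]^4·[Fe²⁺]^3); log Q = 8.663.
E = E° − (0.0592/n) log Q = +0.22 − (0.0592/3)(8.663) = +0.049 V.

+0.049 V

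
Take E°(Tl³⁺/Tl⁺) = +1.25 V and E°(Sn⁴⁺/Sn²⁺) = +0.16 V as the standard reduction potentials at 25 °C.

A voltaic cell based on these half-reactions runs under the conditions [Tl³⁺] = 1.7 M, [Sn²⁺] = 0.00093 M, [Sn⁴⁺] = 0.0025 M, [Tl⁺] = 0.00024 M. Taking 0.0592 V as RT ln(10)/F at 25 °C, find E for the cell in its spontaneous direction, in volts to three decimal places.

Tl³⁺/Tl⁺ is the cathode (higher E°), Sn⁴⁺/Sn²⁺ the anode: E°cell = +1.25 − (+0.16) = +1.09 V, n = 2.
Overall: Tl³⁺(aq) + Sn²⁺(aq) → Tl⁺(aq) + Sn⁴⁺(aq)
Q = [Tl⁺]·[Sn⁴⁺] / ([Tl³⁺]·[Sn²⁺]); log Q = -3.421.
E = E° − (0.0592/n) log Q = +1.09 − (0.0592/2)(-3.421) = +1.191 V.

+1.191 V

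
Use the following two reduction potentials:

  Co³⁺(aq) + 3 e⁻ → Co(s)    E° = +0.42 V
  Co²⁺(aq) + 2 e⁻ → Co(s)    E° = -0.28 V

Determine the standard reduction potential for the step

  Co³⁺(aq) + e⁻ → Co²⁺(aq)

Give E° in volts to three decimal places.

Sequential free energies add, so n₃E°₃ = n₁E°₁ + n₂E°₂.
With n₃ = 3, and the known step contributing 2×(-0.28) V, the unknown satisfies 1·E° = 3×(+0.42) − 2×(-0.28) = +1.820.
E° = +1.820 / 1 = +1.820 V.

+1.820 V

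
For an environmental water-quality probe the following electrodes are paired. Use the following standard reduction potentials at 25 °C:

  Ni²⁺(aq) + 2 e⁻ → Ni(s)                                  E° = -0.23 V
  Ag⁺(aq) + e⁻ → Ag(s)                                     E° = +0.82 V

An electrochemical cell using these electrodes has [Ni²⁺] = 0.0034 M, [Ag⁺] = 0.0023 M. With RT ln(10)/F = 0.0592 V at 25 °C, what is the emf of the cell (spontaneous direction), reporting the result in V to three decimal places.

Ag⁺/Ag is the cathode (higher E°), Ni²⁺/Ni the anode: E°cell = +0.82 − (-0.23) = +1.05 V, n = 2.
Overall: 2 Ag⁺(aq) + Ni(s) → 2 Ag(s) + Ni²⁺(aq)
Q = [Ni²⁺] / ([Ag⁺]^2); log Q = 2.808.
E = E° − (0.0592/n) log Q = +1.05 − (0.0592/2)(2.808) = +0.967 V.

+0.967 V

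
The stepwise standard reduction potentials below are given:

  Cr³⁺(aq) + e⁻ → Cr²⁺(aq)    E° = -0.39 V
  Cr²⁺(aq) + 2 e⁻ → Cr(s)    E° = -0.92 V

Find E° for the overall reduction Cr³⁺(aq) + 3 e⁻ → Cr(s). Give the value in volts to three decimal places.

Since ΔG° = −nFE° is additive over sequential reductions, n₃E°₃ = n₁E°₁ + n₂E°₂.
E°₃ = (1×-0.39 + 2×-0.92) / 3 = (-2.230) / 3 = -0.743 V.

-0.743 V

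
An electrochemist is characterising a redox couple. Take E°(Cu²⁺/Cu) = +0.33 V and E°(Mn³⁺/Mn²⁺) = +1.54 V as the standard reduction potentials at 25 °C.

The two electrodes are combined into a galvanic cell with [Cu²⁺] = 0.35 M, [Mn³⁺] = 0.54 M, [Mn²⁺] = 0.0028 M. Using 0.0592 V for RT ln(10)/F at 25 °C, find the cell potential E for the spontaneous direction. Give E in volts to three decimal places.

+1.359 V

Mn³⁺/Mn²⁺ is the cathode (higher E°), Cu²⁺/Cu the anode: E°cell = +1.54 − (+0.33) = +1.21 V, n = 2.
Overall: 2 Mn³⁺(aq) + Cu(s) → 2 Mn²⁺(aq) + Cu²⁺(aq)
Q = [Mn²⁺]^2·[Cu²⁺] / ([Mn³⁺]^2); log Q = -5.026.
E = E° − (0.0592/n) log Q = +1.21 − (0.0592/2)(-5.026) = +1.359 V.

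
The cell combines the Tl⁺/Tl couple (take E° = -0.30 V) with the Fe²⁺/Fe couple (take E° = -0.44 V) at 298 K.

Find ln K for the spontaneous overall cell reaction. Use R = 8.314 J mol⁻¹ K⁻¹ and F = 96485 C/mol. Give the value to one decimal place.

Cathode: Tl⁺/Tl; anode: Fe²⁺/Fe. E°cell = (-0.30) − (-0.44) = +0.14 V, with n = 2.
ΔG° = −nFE° = −RT ln K, so ln K = nFE°/(RT) = (2)(96485)(+0.14) / ((8.314)(298)) = 10.904.

10.9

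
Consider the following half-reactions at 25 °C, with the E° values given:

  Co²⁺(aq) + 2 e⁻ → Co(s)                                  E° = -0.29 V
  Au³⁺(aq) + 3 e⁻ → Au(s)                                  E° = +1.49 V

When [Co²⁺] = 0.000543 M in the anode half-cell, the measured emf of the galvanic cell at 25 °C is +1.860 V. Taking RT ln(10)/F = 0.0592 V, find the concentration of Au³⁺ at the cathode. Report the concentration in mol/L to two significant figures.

Au³⁺/Au is the cathode, Co²⁺/Co the anode: E°cell = +1.78 V, n = 6.
Overall reaction: 2 Au³⁺(aq) + 3 Co(s) → 2 Au(s) + 3 Co²⁺(aq); Q = [Co²⁺]^3/[Au³⁺]^2.
From E = E° − (0.0592/n) log Q: log Q = (E° − E)·n/0.0592 = (+1.78 − (+1.860))·6/0.0592 = -8.1081.
So 2·log[Au³⁺] = 3·log(0.000543) − log Q = -9.7956 − (-8.1081) = -1.6875; log[Au³⁺] = -1.6875 / 2 = -0.8438; [Au³⁺] = 10^(-0.8438) ≈ 0.14 M.

0.14 M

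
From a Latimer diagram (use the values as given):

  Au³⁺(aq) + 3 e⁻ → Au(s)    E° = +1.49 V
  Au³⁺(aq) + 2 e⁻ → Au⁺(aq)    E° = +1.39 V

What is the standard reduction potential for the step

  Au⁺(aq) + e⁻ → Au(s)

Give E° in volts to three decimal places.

+1.690 V

Sequential free energies add, so n₃E°₃ = n₁E°₁ + n₂E°₂.
With n₃ = 3, and the known step contributing 2×(+1.39) V, the unknown satisfies 1·E° = 3×(+1.49) − 2×(+1.39) = +1.690.
E° = +1.690 / 1 = +1.690 V.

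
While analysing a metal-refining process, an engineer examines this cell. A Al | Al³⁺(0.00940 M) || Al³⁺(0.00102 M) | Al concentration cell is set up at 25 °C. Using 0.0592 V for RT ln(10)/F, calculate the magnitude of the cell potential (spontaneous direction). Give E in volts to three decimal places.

+0.019 V

For a concentration cell E°cell = 0. The 0.00940 M side is the cathode (reduction is favoured where [Al³⁺] is higher).
With n = 3, E = −(0.0592/3) log([Al³⁺]ₐₙ/[Al³⁺]꜀ₐₜ) = −(0.0592/3) log(0.00102/0.0094) = −(0.0592/3)(-0.965) = +0.019 V.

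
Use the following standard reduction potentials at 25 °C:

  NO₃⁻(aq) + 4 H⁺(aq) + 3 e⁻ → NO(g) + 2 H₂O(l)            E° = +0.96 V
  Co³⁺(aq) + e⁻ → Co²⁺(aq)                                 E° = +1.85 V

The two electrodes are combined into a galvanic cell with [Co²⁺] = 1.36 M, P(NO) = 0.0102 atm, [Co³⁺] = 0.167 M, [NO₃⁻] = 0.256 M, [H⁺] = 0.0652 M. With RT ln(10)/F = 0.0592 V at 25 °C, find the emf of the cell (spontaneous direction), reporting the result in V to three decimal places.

Co³⁺/Co²⁺ is the cathode (higher E°), NO₃⁻/NO the anode: E°cell = +1.85 − (+0.96) = +0.89 V, n = 3.
Overall: 3 Co³⁺(aq) + NO(g) + 2 H₂O(l) → 3 Co²⁺(aq) + NO₃⁻(aq) + 4 H⁺(aq)
Q = [Co²⁺]^3·[NO₃⁻]·[H⁺]^4 / ([Co³⁺]^3·P(NO)); log Q = -0.611.
E = E° − (0.0592/n) log Q = +0.89 − (0.0592/3)(-0.611) = +0.902 V.

+0.902 V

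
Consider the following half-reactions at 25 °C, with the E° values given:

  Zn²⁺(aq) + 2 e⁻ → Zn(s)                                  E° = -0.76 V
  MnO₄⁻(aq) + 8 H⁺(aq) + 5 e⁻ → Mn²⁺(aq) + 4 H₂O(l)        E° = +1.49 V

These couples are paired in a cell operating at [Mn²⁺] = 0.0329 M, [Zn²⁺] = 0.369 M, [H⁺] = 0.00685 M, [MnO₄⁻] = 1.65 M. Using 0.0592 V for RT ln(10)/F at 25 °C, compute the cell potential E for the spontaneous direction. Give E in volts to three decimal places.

+2.078 V

MnO₄⁻/Mn²⁺ is the cathode (higher E°), Zn²⁺/Zn the anode: E°cell = +1.49 − (-0.76) = +2.25 V, n = 10.
Overall: 2 MnO₄⁻(aq) + 16 H⁺(aq) + 5 Zn(s) → 2 Mn²⁺(aq) + 8 H₂O(l) + 5 Zn²⁺(aq)
Q = [Mn²⁺]^2·[Zn²⁺]^5 / ([MnO₄⁻]^2·[H⁺]^16); log Q = 29.064.
E = E° − (0.0592/n) log Q = +2.25 − (0.0592/10)(29.064) = +2.078 V.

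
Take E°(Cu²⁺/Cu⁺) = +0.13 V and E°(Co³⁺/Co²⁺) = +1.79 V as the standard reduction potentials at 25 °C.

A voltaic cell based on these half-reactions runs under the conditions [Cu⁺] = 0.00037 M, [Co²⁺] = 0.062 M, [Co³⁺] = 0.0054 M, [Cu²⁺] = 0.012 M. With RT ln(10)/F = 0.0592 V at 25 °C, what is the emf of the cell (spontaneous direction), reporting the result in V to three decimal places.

Co³⁺/Co²⁺ is the cathode (higher E°), Cu²⁺/Cu⁺ the anode: E°cell = +1.79 − (+0.13) = +1.66 V, n = 1.
Overall: Co³⁺(aq) + Cu⁺(aq) → Co²⁺(aq) + Cu²⁺(aq)
Q = [Co²⁺]·[Cu²⁺] / ([Co³⁺]·[Cu⁺]); log Q = 2.571.
E = E° − (0.0592/n) log Q = +1.66 − (0.0592/1)(2.571) = +1.508 V.

+1.508 V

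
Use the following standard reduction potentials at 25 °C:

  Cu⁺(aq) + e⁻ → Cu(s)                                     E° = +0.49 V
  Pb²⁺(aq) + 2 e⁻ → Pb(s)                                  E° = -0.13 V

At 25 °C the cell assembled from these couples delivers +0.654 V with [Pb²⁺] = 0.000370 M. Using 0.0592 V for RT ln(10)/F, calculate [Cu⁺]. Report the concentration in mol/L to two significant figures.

Cu⁺/Cu is the cathode, Pb²⁺/Pb the anode: E°cell = +0.62 V, n = 2.
Overall reaction: 2 Cu⁺(aq) + Pb(s) → 2 Cu(s) + Pb²⁺(aq); Q = [Pb²⁺]^1/[Cu⁺]^2.
From E = E° − (0.0592/n) log Q: log Q = (E° − E)·n/0.0592 = (+0.62 − (+0.654))·2/0.0592 = -1.1486.
So 2·log[Cu⁺] = 1·log(0.00037) − log Q = -3.4318 − (-1.1486) = -2.2832; log[Cu⁺] = -2.2832 / 2 = -1.1416; [Cu⁺] = 10^(-1.1416) ≈ 0.072 M.

0.072 M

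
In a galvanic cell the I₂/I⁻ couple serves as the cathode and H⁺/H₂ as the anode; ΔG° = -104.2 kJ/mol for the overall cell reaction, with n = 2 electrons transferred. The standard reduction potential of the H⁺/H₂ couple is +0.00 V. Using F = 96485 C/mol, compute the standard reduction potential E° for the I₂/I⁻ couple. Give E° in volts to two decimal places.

+0.54 V

E°cell = −ΔG°/(nF) = −(-104.2×10³)/((2)(96485)) = +0.540 V.
Since I₂/I⁻ is the cathode and H⁺/H₂ the anode, E°cell = E°(I₂/I⁻) − E°(H⁺/H₂).
So E°(I₂/I⁻) = E°cell + E°(H⁺/H₂) = +0.540 + (+0.00) = +0.54 V.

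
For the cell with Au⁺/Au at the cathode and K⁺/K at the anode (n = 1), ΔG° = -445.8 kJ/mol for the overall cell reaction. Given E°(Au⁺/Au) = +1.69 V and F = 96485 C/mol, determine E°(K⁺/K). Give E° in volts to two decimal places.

-2.93 V

E°cell = −ΔG°/(nF) = −(-445.8×10³)/((1)(96485)) = +4.620 V.
Since Au⁺/Au is the cathode and K⁺/K the anode, E°cell = E°(Au⁺/Au) − E°(K⁺/K).
So E°(K⁺/K) = E°(Au⁺/Au) − E°cell = (+1.69) − (+4.620) = -2.93 V.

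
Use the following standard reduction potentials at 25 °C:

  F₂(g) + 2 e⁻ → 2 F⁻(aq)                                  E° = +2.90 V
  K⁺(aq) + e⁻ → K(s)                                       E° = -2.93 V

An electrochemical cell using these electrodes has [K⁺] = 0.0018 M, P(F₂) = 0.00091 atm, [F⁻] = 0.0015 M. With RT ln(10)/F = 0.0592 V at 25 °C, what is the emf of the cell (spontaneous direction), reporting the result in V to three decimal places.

+6.070 V

F₂/F⁻ is the cathode (higher E°), K⁺/K the anode: E°cell = +2.90 − (-2.93) = +5.83 V, n = 2.
Overall: F₂(g) + 2 K(s) → 2 F⁻(aq) + 2 K⁺(aq)
Q = [F⁻]^2·[K⁺]^2 / (P(F₂)); log Q = -8.096.
E = E° − (0.0592/n) log Q = +5.83 − (0.0592/2)(-8.096) = +6.070 V.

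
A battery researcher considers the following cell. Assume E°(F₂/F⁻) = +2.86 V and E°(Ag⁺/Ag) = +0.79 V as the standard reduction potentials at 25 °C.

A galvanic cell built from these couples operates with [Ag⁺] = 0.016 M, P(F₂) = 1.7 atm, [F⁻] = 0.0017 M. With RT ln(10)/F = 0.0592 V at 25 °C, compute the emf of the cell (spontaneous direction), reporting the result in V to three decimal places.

+2.347 V

F₂/F⁻ is the cathode (higher E°), Ag⁺/Ag the anode: E°cell = +2.86 − (+0.79) = +2.07 V, n = 2.
Overall: F₂(g) + 2 Ag(s) → 2 F⁻(aq) + 2 Ag⁺(aq)
Q = [F⁻]^2·[Ag⁺]^2 / (P(F₂)); log Q = -9.361.
E = E° − (0.0592/n) log Q = +2.07 − (0.0592/2)(-9.361) = +2.347 V.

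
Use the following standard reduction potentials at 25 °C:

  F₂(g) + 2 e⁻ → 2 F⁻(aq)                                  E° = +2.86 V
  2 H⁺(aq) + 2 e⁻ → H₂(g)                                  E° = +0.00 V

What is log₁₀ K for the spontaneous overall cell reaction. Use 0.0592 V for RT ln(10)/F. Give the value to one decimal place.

Cathode: F₂/F⁻; anode: H⁺/H₂. E°cell = +2.86 V, n = 2.
log K = nE°cell / 0.0592 = (2)(+2.86) / 0.0592 = 96.6.

96.6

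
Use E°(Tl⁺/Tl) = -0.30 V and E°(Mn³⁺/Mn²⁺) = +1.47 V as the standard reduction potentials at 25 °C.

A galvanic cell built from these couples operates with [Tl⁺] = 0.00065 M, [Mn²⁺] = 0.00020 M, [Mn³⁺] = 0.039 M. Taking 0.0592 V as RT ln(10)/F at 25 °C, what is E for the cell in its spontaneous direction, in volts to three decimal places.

Mn³⁺/Mn²⁺ is the cathode (higher E°), Tl⁺/Tl the anode: E°cell = +1.47 − (-0.30) = +1.77 V, n = 1.
Overall: Mn³⁺(aq) + Tl(s) → Mn²⁺(aq) + Tl⁺(aq)
Q = [Mn²⁺]·[Tl⁺] / ([Mn³⁺]); log Q = -5.477.
E = E° − (0.0592/n) log Q = +1.77 − (0.0592/1)(-5.477) = +2.094 V.

+2.094 V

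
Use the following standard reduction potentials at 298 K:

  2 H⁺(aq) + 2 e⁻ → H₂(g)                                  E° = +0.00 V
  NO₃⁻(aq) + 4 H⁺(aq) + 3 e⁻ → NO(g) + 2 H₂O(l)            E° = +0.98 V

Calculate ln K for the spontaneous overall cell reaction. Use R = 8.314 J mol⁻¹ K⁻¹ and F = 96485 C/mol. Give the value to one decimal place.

Cathode: NO₃⁻/NO; anode: H⁺/H₂. E°cell = (+0.98) − (+0.00) = +0.98 V, with n = 6.
ΔG° = −nFE° = −RT ln K, so ln K = nFE°/(RT) = (6)(96485)(+0.98) / ((8.314)(298)) = 228.987.

229.0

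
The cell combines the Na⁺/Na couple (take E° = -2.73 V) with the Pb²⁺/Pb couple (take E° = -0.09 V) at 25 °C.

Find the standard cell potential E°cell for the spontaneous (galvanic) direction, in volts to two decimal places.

The Pb²⁺/Pb couple has the higher reduction potential, so it is the cathode; Na⁺/Na is oxidised at the anode.
E°cell = E°(cathode) − E°(anode) = (-0.09) − (-2.73) = +2.64 V.
Since E°cell > 0, the reaction is spontaneous under standard conditions.

+2.64 V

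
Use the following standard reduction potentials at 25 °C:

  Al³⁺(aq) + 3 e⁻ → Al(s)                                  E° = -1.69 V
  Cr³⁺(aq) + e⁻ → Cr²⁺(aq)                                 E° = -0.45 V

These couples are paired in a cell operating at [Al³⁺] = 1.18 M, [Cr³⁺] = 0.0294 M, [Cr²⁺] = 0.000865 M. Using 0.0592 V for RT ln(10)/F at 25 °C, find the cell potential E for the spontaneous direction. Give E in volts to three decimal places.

+1.329 V

Cr³⁺/Cr²⁺ is the cathode (higher E°), Al³⁺/Al the anode: E°cell = -0.45 − (-1.69) = +1.24 V, n = 3.
Overall: 3 Cr³⁺(aq) + Al(s) → 3 Cr²⁺(aq) + Al³⁺(aq)
Q = [Cr²⁺]^3·[Al³⁺] / ([Cr³⁺]^3); log Q = -4.522.
E = E° − (0.0592/n) log Q = +1.24 − (0.0592/3)(-4.522) = +1.329 V.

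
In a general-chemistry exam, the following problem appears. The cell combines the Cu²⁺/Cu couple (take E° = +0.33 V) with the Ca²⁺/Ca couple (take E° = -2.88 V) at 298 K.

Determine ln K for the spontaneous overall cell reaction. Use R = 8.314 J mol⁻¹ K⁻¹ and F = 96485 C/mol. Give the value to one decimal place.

Cathode: Cu²⁺/Cu; anode: Ca²⁺/Ca. E°cell = (+0.33) − (-2.88) = +3.21 V, with n = 2.
ΔG° = −nFE° = −RT ln K, so ln K = nFE°/(RT) = (2)(96485)(+3.21) / ((8.314)(298)) = 250.016.

250.0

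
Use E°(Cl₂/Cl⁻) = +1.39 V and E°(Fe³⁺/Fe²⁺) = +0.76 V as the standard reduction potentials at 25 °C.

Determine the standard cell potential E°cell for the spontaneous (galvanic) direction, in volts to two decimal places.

+0.63 V

The Cl₂/Cl⁻ couple has the higher reduction potential, so it is the cathode; Fe³⁺/Fe²⁺ is oxidised at the anode.
E°cell = E°(cathode) − E°(anode) = (+1.39) − (+0.76) = +0.63 V.
Since E°cell > 0, the reaction is spontaneous under standard conditions.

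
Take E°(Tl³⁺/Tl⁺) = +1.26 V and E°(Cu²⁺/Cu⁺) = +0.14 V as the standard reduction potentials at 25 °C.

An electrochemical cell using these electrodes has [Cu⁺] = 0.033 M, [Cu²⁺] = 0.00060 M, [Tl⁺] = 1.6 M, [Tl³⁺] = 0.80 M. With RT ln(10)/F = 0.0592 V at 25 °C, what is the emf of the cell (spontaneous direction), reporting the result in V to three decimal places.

Tl³⁺/Tl⁺ is the cathode (higher E°), Cu²⁺/Cu⁺ the anode: E°cell = +1.26 − (+0.14) = +1.12 V, n = 2.
Overall: Tl³⁺(aq) + 2 Cu⁺(aq) → Tl⁺(aq) + 2 Cu²⁺(aq)
Q = [Tl⁺]·[Cu²⁺]^2 / ([Tl³⁺]·[Cu⁺]^2); log Q = -3.180.
E = E° − (0.0592/n) log Q = +1.12 − (0.0592/2)(-3.180) = +1.214 V.

+1.214 V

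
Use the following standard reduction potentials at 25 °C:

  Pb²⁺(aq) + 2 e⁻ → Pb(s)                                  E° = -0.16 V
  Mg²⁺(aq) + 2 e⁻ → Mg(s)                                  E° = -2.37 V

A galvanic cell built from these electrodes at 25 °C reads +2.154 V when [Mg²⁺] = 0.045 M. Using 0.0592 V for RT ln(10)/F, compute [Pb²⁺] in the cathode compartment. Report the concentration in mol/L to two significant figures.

0.00058 M

Pb²⁺/Pb is the cathode, Mg²⁺/Mg the anode: E°cell = +2.21 V, n = 2.
Overall reaction: Pb²⁺(aq) + Mg(s) → Pb(s) + Mg²⁺(aq); Q = [Mg²⁺]^1/[Pb²⁺]^1.
From E = E° − (0.0592/n) log Q: log Q = (E° − E)·n/0.0592 = (+2.21 − (+2.154))·2/0.0592 = 1.8919.
So 1·log[Pb²⁺] = 1·log(0.045) − log Q = -1.3468 − (1.8919) = -3.2387; [Pb²⁺] = 10^(-3.2387) ≈ 0.00058 M.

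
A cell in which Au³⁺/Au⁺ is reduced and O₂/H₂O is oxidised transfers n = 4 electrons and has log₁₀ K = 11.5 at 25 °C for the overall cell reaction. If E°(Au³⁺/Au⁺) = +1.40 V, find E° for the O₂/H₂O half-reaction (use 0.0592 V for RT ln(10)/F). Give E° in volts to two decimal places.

+1.23 V

E°cell = (0.0592/n)·log K = (0.0592/4)(11.5) = +0.170 V.
Since Au³⁺/Au⁺ is the cathode and O₂/H₂O the anode, E°cell = E°(Au³⁺/Au⁺) − E°(O₂/H₂O).
So E°(O₂/H₂O) = E°(Au³⁺/Au⁺) − E°cell = (+1.40) − (+0.170) = +1.23 V.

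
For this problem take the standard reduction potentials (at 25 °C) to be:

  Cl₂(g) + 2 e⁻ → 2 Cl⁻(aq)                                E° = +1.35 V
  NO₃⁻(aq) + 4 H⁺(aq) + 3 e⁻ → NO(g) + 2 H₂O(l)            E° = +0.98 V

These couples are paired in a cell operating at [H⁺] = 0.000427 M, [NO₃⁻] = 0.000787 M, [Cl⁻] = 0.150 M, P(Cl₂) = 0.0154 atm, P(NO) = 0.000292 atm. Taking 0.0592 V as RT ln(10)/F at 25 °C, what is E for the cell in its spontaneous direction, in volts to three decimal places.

Cl₂/Cl⁻ is the cathode (higher E°), NO₃⁻/NO the anode: E°cell = +1.35 − (+0.98) = +0.37 V, n = 6.
Overall: 3 Cl₂(g) + 2 NO(g) + 4 H₂O(l) → 6 Cl⁻(aq) + 2 NO₃⁻(aq) + 8 H⁺(aq)
Q = [Cl⁻]^6·[NO₃⁻]^2·[H⁺]^8 / (P(Cl₂)^3·P(NO)^2); log Q = -25.601.
E = E° − (0.0592/n) log Q = +0.37 − (0.0592/6)(-25.601) = +0.623 V.

+0.623 V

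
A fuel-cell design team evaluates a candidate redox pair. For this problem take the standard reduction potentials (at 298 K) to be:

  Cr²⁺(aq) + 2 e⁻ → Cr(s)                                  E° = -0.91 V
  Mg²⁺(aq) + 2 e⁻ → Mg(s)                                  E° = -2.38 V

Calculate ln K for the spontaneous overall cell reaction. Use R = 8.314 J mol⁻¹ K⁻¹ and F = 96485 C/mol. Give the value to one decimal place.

Cathode: Cr²⁺/Cr; anode: Mg²⁺/Mg. E°cell = (-0.91) − (-2.38) = +1.47 V, with n = 2.
ΔG° = −nFE° = −RT ln K, so ln K = nFE°/(RT) = (2)(96485)(+1.47) / ((8.314)(298)) = 114.494.

114.5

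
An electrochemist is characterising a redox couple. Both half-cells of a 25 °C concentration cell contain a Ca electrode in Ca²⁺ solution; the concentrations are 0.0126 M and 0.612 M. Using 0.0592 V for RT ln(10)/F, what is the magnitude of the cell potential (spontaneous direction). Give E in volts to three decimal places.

+0.050 V

For a concentration cell E°cell = 0. The 0.612 M side is the cathode (reduction is favoured where [Ca²⁺] is higher).
With n = 2, E = −(0.0592/2) log([Ca²⁺]ₐₙ/[Ca²⁺]꜀ₐₜ) = −(0.0592/2) log(0.0126/0.612) = −(0.0592/2)(-1.686) = +0.050 V.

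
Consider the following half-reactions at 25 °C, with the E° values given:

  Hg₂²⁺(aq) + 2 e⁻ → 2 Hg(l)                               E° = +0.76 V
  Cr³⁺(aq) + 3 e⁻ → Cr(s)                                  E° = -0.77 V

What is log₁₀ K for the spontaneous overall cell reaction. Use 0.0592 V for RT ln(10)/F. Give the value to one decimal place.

Cathode: Hg₂²⁺/Hg; anode: Cr³⁺/Cr. E°cell = +1.53 V, n = 6.
log K = nE°cell / 0.0592 = (6)(+1.53) / 0.0592 = 155.1.

155.1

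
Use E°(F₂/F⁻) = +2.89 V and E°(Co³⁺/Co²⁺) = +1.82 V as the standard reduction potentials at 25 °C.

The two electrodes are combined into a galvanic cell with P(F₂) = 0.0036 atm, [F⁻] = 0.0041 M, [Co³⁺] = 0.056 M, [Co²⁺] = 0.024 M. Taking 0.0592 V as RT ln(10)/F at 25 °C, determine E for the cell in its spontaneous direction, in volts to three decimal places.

+1.117 V

F₂/F⁻ is the cathode (higher E°), Co³⁺/Co²⁺ the anode: E°cell = +2.89 − (+1.82) = +1.07 V, n = 2.
Overall: F₂(g) + 2 Co²⁺(aq) → 2 F⁻(aq) + 2 Co³⁺(aq)
Q = [F⁻]^2·[Co³⁺]^2 / (P(F₂)·[Co²⁺]^2); log Q = -1.595.
E = E° − (0.0592/n) log Q = +1.07 − (0.0592/2)(-1.595) = +1.117 V.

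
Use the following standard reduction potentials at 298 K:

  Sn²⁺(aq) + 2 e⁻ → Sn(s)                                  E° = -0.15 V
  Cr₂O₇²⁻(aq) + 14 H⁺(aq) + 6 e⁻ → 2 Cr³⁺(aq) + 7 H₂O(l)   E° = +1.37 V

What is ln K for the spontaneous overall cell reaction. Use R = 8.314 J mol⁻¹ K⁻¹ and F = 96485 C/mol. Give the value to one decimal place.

355.2

Cathode: Cr₂O₇²⁻/Cr³⁺; anode: Sn²⁺/Sn. E°cell = (+1.37) − (-0.15) = +1.52 V, with n = 6.
ΔG° = −nFE° = −RT ln K, so ln K = nFE°/(RT) = (6)(96485)(+1.52) / ((8.314)(298)) = 355.164.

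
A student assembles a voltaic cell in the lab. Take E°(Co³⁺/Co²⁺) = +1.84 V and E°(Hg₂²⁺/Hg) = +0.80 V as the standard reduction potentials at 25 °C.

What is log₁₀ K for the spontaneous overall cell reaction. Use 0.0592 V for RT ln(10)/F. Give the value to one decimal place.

35.1

Cathode: Co³⁺/Co²⁺; anode: Hg₂²⁺/Hg. E°cell = +1.04 V, n = 2.
log K = nE°cell / 0.0592 = (2)(+1.04) / 0.0592 = 35.1.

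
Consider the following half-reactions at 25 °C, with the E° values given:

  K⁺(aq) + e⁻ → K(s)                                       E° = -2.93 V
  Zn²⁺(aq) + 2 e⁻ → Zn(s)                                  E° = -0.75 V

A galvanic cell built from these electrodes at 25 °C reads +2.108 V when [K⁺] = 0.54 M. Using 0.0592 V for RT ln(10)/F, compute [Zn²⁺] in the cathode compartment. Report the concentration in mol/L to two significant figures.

Zn²⁺/Zn is the cathode, K⁺/K the anode: E°cell = +2.18 V, n = 2.
Overall reaction: Zn²⁺(aq) + 2 K(s) → Zn(s) + 2 K⁺(aq); Q = [K⁺]^2/[Zn²⁺]^1.
From E = E° − (0.0592/n) log Q: log Q = (E° − E)·n/0.0592 = (+2.18 − (+2.108))·2/0.0592 = 2.4324.
So 1·log[Zn²⁺] = 2·log(0.54) − log Q = -0.5352 − (2.4324) = -2.9676; [Zn²⁺] = 10^(-2.9676) ≈ 0.0011 M.

0.0011 M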